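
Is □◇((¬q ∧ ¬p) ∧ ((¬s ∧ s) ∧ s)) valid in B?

Invalid (countermodel exists)

Tableau for the negation ¬□◇((¬q ∧ ¬p) ∧ ((¬s ∧ s) ∧ s)):
1. ¬□◇((¬q ∧ ¬p) ∧ ((¬s ∧ s) ∧ s)), w0
2. ¬◇((¬q ∧ ¬p) ∧ ((¬s ∧ s) ∧ s)), w1
3. ¬((¬q ∧ ¬p) ∧ ((¬s ∧ s) ∧ s)), w0
4. ¬((¬q ∧ ¬p) ∧ ((¬s ∧ s) ∧ s)), w1
5. ¬((¬s ∧ s) ∧ s), w0
6. ¬((¬s ∧ s) ∧ s), w1
7. ¬s, w0
8. ¬s, w1
Accessibility: w0Rw0, w0Rw1, w1Rw0, w1Rw1
The negation has an open branch (countermodel exists).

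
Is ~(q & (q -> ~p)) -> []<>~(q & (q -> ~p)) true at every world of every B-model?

Tableau for the negation ~(~(q & (q -> ~p)) -> []<>~(q & (q -> ~p))):
1. ~(~(q & (q -> ~p)) -> []<>~(q & (q -> ~p))), w0
2. ~(q & (q -> ~p)), w0
3. ~[]<>~(q & (q -> ~p)), w0
4. ~(q -> ~p), w0
5. q, w0
6. p, w0
7. ~<>~(q & (q -> ~p)), w1
8. q & (q -> ~p), w0
9. q -> ~p, w0
10. q & (q -> ~p), w1
11. q, w1
12. q -> ~p, w1
13. ~p, w0
Accessibility: w0Rw0, w0Rw1, w1Rw0, w1Rw1
Branch closes: p and ~p both at w0.
Every branch of the negation's tableau closes; the branch above is one of them.

Valid in B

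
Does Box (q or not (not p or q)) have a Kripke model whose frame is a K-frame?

1. Box (q or not (not p or q)), w0

Yes, satisfiable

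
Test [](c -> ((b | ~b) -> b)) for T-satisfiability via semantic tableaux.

1. [](c -> ((b | ~b) -> b)), 0
2. c -> ((b | ~b) -> b), 0   [[]-rule on 1 via 0R0]
3. (b | ~b) -> b, 0   [->-rule on 2 (branches; this branch)]
4. b, 0   [->-rule on 3 (branches; this branch)]
Accessibility: 0R0

Satisfiable (open branch found)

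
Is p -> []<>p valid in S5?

Valid

Tableau for the negation ~(p -> []<>p):
1. ~(p -> []<>p), u
2. p, u   [~->-rule on 1]
3. ~[]<>p, u   [~->-rule on 1]
4. ~<>p, v   [~[]-rule on 3: fresh world v, uRv]
5. ~p, u   [~<>-rule on 4 via vRu]
Accessibility: uRu, uRv, vRu, vRv
Branch closes: p and ~p both at u.
Every branch of the negation's tableau closes; the branch above is one of them.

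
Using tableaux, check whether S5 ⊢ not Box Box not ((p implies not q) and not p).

No, not valid

Tableau for the negation Box Box not ((p implies not q) and not p):
1. Box Box not ((p implies not q) and not p), 0
2. Box not ((p implies not q) and not p), 0
3. not ((p implies not q) and not p), 0
4. p, 0
Accessibility: 0R0
The negation has an open branch (countermodel exists).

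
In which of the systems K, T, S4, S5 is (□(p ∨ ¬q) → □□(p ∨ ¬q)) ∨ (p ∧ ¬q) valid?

S4-tableau for the negation ¬((□(p ∨ ¬q) → □□(p ∨ ¬q)) ∨ (p ∧ ¬q)):
1. ¬((□(p ∨ ¬q) → □□(p ∨ ¬q)) ∨ (p ∧ ¬q)), 0
2. ¬(□(p ∨ ¬q) → □□(p ∨ ¬q)), 0   [¬∨-rule on 1]
3. ¬(p ∧ ¬q), 0   [¬∨-rule on 1]
4. □(p ∨ ¬q), 0   [¬→-rule on 2]
5. ¬□□(p ∨ ¬q), 0   [¬→-rule on 2]
6. p ∨ ¬q, 0   [□-rule on 4 via 0R0]
7. q, 0   [¬∧-rule on 3 (branches; this branch)]
8. p, 0   [∨-rule on 6 (branches; this branch)]
9. ¬□(p ∨ ¬q), 1   [¬□-rule on 5: fresh world 1, 0R1]
10. p ∨ ¬q, 1   [□-rule on 4 via 0R1]
11. ¬q, 1   [∨-rule on 10 (branches; this branch)]
12. ¬(p ∨ ¬q), 2   [¬□-rule on 9: fresh world 2, 1R2]
13. ¬p, 2   [¬∨-rule on 12]
14. q, 2   [¬∨-rule on 12]
15. p ∨ ¬q, 2   [□-rule on 4 via 0R2]
16. ¬q, 2   [∨-rule on 15 (branches; this branch)]
Accessibility: 0R0, 0R1, 0R2, 1R1, 1R2, 2R2
Branch closes: q and ¬q both at 2.
Every branch closes (one shown): valid in S4, hence also in S5 (every theorem of S4 is a theorem of S5).
T-tableau for the negation ¬((□(p ∨ ¬q) → □□(p ∨ ¬q)) ∨ (p ∧ ¬q)):
1. ¬((□(p ∨ ¬q) → □□(p ∨ ¬q)) ∨ (p ∧ ¬q)), 0
2. ¬(□(p ∨ ¬q) → □□(p ∨ ¬q)), 0   [¬∨-rule on 1]
3. ¬(p ∧ ¬q), 0   [¬∨-rule on 1]
4. □(p ∨ ¬q), 0   [¬→-rule on 2]
5. ¬□□(p ∨ ¬q), 0   [¬→-rule on 2]
6. p ∨ ¬q, 0   [□-rule on 4 via 0R0]
7. q, 0   [¬∧-rule on 3 (branches; this branch)]
8. p, 0   [∨-rule on 6 (branches; this branch)]
9. ¬□(p ∨ ¬q), 1   [¬□-rule on 5: fresh world 1, 0R1]
10. p ∨ ¬q, 1   [□-rule on 4 via 0R1]
11. ¬q, 1   [∨-rule on 10 (branches; this branch)]
12. ¬(p ∨ ¬q), 2   [¬□-rule on 9: fresh world 2, 1R2]
13. ¬p, 2   [¬∨-rule on 12]
14. q, 2   [¬∨-rule on 12]
Accessibility: 0R0, 0R1, 1R1, 1R2, 2R2
Complete open branch: countermodel on a T-frame, so not valid in T, nor in K (the same frame is also a K-frame).

S4, S5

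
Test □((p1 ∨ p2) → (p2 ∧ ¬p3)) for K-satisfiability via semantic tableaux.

Satisfiable

1. □((p1 ∨ p2) → (p2 ∧ ¬p3)), 0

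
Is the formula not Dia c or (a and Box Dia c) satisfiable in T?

1. not Dia c or (a and Box Dia c), 0
2. a and Box Dia c, 0
3. a, 0
4. Box Dia c, 0
5. Dia c, 0
6. c, 1
7. Dia c, 1
8. c, 2
Accessibility: 0R0, 0R1, 1R1, 1R2, 2R2

Satisfiable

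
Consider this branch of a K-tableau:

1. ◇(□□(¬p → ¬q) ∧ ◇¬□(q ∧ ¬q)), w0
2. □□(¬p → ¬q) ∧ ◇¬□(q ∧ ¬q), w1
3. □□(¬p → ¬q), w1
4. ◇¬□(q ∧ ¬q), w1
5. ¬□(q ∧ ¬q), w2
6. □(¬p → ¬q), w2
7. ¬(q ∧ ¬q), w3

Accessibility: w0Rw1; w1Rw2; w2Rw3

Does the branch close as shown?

No atom appears with both signs at the same world.

Open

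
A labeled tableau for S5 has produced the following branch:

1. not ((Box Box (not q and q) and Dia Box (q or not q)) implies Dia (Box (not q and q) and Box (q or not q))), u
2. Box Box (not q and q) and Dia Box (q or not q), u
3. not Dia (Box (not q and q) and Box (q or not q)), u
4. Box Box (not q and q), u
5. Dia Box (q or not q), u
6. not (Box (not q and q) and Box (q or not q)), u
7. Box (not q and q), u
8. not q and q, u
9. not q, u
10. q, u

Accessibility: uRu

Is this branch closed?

Both q and not q appear at u.

Yes, closed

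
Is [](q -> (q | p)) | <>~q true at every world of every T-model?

Tableau for the negation ~([](q -> (q | p)) | <>~q):
1. ~([](q -> (q | p)) | <>~q), 0
2. ~[](q -> (q | p)), 0   [~|-rule on 1]
3. ~<>~q, 0   [~|-rule on 1]
4. q, 0   [~<>-rule on 3 via 0R0]
5. ~(q -> (q | p)), 1   [~[]-rule on 2: fresh world 1, 0R1]
6. q, 1   [~->-rule on 5]
7. ~(q | p), 1   [~->-rule on 5]
8. ~q, 1   [~|-rule on 7]
9. ~p, 1   [~|-rule on 7]
Accessibility: 0R0, 0R1, 1R1
Branch closes: q and ~q both at 1.
All branches of the negation close; one closing branch shown above.

Yes, valid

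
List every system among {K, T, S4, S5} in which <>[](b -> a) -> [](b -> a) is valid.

S5-tableau for the negation ~(<>[](b -> a) -> [](b -> a)):
1. ~(<>[](b -> a) -> [](b -> a)), 0
2. <>[](b -> a), 0
3. ~[](b -> a), 0
4. [](b -> a), 1
5. b -> a, 0
6. b -> a, 1
7. a, 0
8. a, 1
9. ~(b -> a), 2
10. b, 2
11. ~a, 2
12. b -> a, 2
13. a, 2
Accessibility: 0R0, 0R1, 0R2, 1R0, 1R1, 1R2, 2R0, 2R1, 2R2
Branch closes: a and ~a both at 2.
Every branch closes (one shown): valid in S5.
S4-tableau for the negation ~(<>[](b -> a) -> [](b -> a)):
1. ~(<>[](b -> a) -> [](b -> a)), 0
2. <>[](b -> a), 0
3. ~[](b -> a), 0
4. [](b -> a), 1
5. b -> a, 1
6. a, 1
7. ~(b -> a), 2
8. b, 2
9. ~a, 2
Accessibility: 0R0, 0R1, 0R2, 1R1, 2R2
Complete open branch: countermodel on an S4-frame, so not valid in S4, nor in K, T (the same frame is also a K-frame and a T-frame).

S5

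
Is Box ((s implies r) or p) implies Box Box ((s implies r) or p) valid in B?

Tableau for the negation not (Box ((s implies r) or p) implies Box Box ((s implies r) or p)):
1. not (Box ((s implies r) or p) implies Box Box ((s implies r) or p)), w0
2. Box ((s implies r) or p), w0   [neg-implies-rule on 1]
3. not Box Box ((s implies r) or p), w0   [neg-implies-rule on 1]
4. (s implies r) or p, w0   [Box-rule on 2 via w0Rw0]
5. p, w0   [or-rule on 4 (branches; this branch)]
6. not Box ((s implies r) or p), w1   [neg-Box-rule on 3: fresh world w1, w0Rw1]
7. (s implies r) or p, w1   [Box-rule on 2 via w0Rw1]
8. p, w1   [or-rule on 7 (branches; this branch)]
9. not ((s implies r) or p), w2   [neg-Box-rule on 6: fresh world w2, w1Rw2]
10. not (s implies r), w2   [neg-or-rule on 9]
11. not p, w2   [neg-or-rule on 9]
12. s, w2   [neg-implies-rule on 10]
13. not r, w2   [neg-implies-rule on 10]
Accessibility: w0Rw0, w0Rw1, w1Rw0, w1Rw1, w1Rw2, w2Rw1, w2Rw2
The negation has an open branch (countermodel exists).

Not valid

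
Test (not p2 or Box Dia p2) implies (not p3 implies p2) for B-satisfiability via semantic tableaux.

1. (not p2 or Box Dia p2) implies (not p3 implies p2), w0
2. not p3 implies p2, w0
3. p2, w0
Accessibility: w0Rw0

Satisfiable (open branch found)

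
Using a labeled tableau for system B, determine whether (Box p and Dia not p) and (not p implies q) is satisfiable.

1. (Box p and Dia not p) and (not p implies q), w0
2. Box p and Dia not p, w0   [and-rule on 1]
3. not p implies q, w0   [and-rule on 1]
4. Box p, w0   [and-rule on 2]
5. Dia not p, w0   [and-rule on 2]
6. p, w0   [Box-rule on 4 via w0Rw0]
7. q, w0   [implies-rule on 3 (branches; this branch)]
8. not p, w1   [Dia-rule on 5: fresh world w1, w0Rw1]
9. p, w1   [Box-rule on 4 via w0Rw1]
Accessibility: w0Rw0, w0Rw1, w1Rw0, w1Rw1
Branch closes: p and not p both at w1.
Every branch closes; the branch above is one of them.

No, unsatisfiable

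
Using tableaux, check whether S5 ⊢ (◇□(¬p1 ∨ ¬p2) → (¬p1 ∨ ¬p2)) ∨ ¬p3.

Tableau for the negation ¬((◇□(¬p1 ∨ ¬p2) → (¬p1 ∨ ¬p2)) ∨ ¬p3):
1. ¬((◇□(¬p1 ∨ ¬p2) → (¬p1 ∨ ¬p2)) ∨ ¬p3), w0
2. ¬(◇□(¬p1 ∨ ¬p2) → (¬p1 ∨ ¬p2)), w0
3. p3, w0
4. ◇□(¬p1 ∨ ¬p2), w0
5. ¬(¬p1 ∨ ¬p2), w0
6. p1, w0
7. p2, w0
8. □(¬p1 ∨ ¬p2), w1
9. ¬p1 ∨ ¬p2, w0
10. ¬p1 ∨ ¬p2, w1
11. ¬p2, w0
Accessibility: w0Rw0, w0Rw1, w1Rw0, w1Rw1
Branch closes: p2 and ¬p2 both at w0.
All branches of the negation close; one closing branch shown above.

Yes, valid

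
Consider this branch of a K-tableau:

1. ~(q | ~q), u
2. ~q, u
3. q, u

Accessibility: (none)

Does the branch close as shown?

Both q and ~q appear at u.

Closed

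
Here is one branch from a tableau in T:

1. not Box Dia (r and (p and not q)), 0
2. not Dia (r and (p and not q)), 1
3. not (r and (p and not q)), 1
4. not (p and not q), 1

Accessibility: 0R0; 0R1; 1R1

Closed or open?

Open

No world carries both an atom and its negation.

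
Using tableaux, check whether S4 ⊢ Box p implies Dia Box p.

Valid in S4

Tableau for the negation not (Box p implies Dia Box p):
1. not (Box p implies Dia Box p), 0
2. Box p, 0
3. not Dia Box p, 0
4. p, 0
5. not Box p, 0
6. not p, 1
7. p, 1
Accessibility: 0R0, 0R1, 1R1
Branch closes: p and not p both at 1.
Every branch of the negation's tableau closes; the branch above is one of them.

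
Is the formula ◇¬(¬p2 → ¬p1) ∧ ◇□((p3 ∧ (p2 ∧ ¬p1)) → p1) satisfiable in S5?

Satisfiable (open branch found)

1. ◇¬(¬p2 → ¬p1) ∧ ◇□((p3 ∧ (p2 ∧ ¬p1)) → p1), w0
2. ◇¬(¬p2 → ¬p1), w0   [∧-rule on 1]
3. ◇□((p3 ∧ (p2 ∧ ¬p1)) → p1), w0   [∧-rule on 1]
4. ¬(¬p2 → ¬p1), w1   [◇-rule on 2: fresh world w1, w0Rw1]
5. ¬p2, w1   [¬→-rule on 4]
6. p1, w1   [¬→-rule on 4]
7. □((p3 ∧ (p2 ∧ ¬p1)) → p1), w2   [◇-rule on 3: fresh world w2, w0Rw2]
8. (p3 ∧ (p2 ∧ ¬p1)) → p1, w0   [□-rule on 7 via w2Rw0]
9. (p3 ∧ (p2 ∧ ¬p1)) → p1, w1   [□-rule on 7 via w2Rw1]
10. (p3 ∧ (p2 ∧ ¬p1)) → p1, w2   [□-rule on 7 via w2Rw2]
11. p1, w0   [→-rule on 8 (branches; this branch)]
12. p1, w2   [→-rule on 10 (branches; this branch)]
Accessibility: w0Rw0, w0Rw1, w0Rw2, w1Rw0, w1Rw1, w1Rw2, w2Rw0, w2Rw1, w2Rw2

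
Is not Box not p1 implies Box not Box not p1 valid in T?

Invalid (countermodel exists)

Tableau for the negation not (not Box not p1 implies Box not Box not p1):
1. not (not Box not p1 implies Box not Box not p1), 0
2. not Box not p1, 0   [neg-implies-rule on 1]
3. not Box not Box not p1, 0   [neg-implies-rule on 1]
4. p1, 1   [neg-Box-rule on 2: fresh world 1, 0R1]
5. Box not p1, 2   [neg-Box-rule on 3: fresh world 2, 0R2]
6. not p1, 2   [Box-rule on 5 via 2R2]
Accessibility: 0R0, 0R1, 0R2, 1R1, 2R2
The negation has an open branch (countermodel exists).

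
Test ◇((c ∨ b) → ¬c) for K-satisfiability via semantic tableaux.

Satisfiable (open branch found)

1. ◇((c ∨ b) → ¬c), w0
2. (c ∨ b) → ¬c, w1   [◇-rule on 1: fresh world w1, w0Rw1]
3. ¬c, w1   [→-rule on 2 (branches; this branch)]
Accessibility: w0Rw1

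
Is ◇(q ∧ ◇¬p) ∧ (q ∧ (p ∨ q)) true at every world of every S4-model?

Tableau for the negation ¬(◇(q ∧ ◇¬p) ∧ (q ∧ (p ∨ q))):
1. ¬(◇(q ∧ ◇¬p) ∧ (q ∧ (p ∨ q))), 0
2. ¬(q ∧ (p ∨ q)), 0
3. ¬(p ∨ q), 0
4. ¬p, 0
5. ¬q, 0
Accessibility: 0R0
The negation has an open branch (countermodel exists).

Not valid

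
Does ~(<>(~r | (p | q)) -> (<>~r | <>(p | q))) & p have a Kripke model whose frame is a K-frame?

1. ~(<>(~r | (p | q)) -> (<>~r | <>(p | q))) & p, u
2. ~(<>(~r | (p | q)) -> (<>~r | <>(p | q))), u
3. p, u
4. <>(~r | (p | q)), u
5. ~(<>~r | <>(p | q)), u
6. ~<>~r, u
7. ~<>(p | q), u
8. ~r | (p | q), v
9. r, v
10. ~(p | q), v
11. ~p, v
12. ~q, v
13. p | q, v
14. q, v
Accessibility: uRv
Branch closes: q and ~q both at v.
All branches of the tableau close; one closing branch shown above.

No, unsatisfiable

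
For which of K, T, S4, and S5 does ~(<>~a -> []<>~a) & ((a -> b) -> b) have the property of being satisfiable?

K, T, S4

S4-tableau for the formula:
1. ~(<>~a -> []<>~a) & ((a -> b) -> b), 0
2. ~(<>~a -> []<>~a), 0
3. (a -> b) -> b, 0
4. <>~a, 0
5. ~[]<>~a, 0
6. b, 0
7. ~a, 1
8. ~<>~a, 2
9. a, 2
Accessibility: 0R0, 0R1, 0R2, 1R1, 2R2
Complete open branch: satisfiable in S4, hence also in K, T (this S4-model is also a K-model and a T-model).
S5-tableau for the formula:
1. ~(<>~a -> []<>~a) & ((a -> b) -> b), 0
2. ~(<>~a -> []<>~a), 0
3. (a -> b) -> b, 0
4. <>~a, 0
5. ~[]<>~a, 0
6. b, 0
7. ~a, 1
8. ~<>~a, 2
9. a, 0
10. a, 1
Accessibility: 0R0, 0R1, 0R2, 1R0, 1R1, 1R2, 2R0, 2R1, 2R2
Branch closes: a and ~a both at 1.
Every branch closes (one shown): unsatisfiable in S5.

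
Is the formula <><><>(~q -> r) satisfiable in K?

1. <><><>(~q -> r), u
2. <><>(~q -> r), v
3. <>(~q -> r), w
4. ~q -> r, x
5. r, x
Accessibility: uRv, vRw, wRx

Satisfiable (open branch found)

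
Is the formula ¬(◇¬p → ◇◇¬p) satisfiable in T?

Unsatisfiable

1. ¬(◇¬p → ◇◇¬p), 0
2. ◇¬p, 0
3. ¬◇◇¬p, 0
4. ¬◇¬p, 0
5. p, 0
6. ¬p, 1
7. ¬◇¬p, 1
8. p, 1
Accessibility: 0R0, 0R1, 1R1
Branch closes: p and ¬p both at 1.
Every branch closes; the branch above is one of them.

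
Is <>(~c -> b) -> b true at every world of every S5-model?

No, not valid

Tableau for the negation ~(<>(~c -> b) -> b):
1. ~(<>(~c -> b) -> b), u
2. <>(~c -> b), u   [~->-rule on 1]
3. ~b, u   [~->-rule on 1]
4. ~c -> b, v   [<>-rule on 2: fresh world v, uRv]
5. b, v   [->-rule on 4 (branches; this branch)]
Accessibility: uRu, uRv, vRu, vRv
The negation has an open branch (countermodel exists).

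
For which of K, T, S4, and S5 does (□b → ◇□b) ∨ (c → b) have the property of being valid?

T, S4, S5

K-tableau for the negation ¬((□b → ◇□b) ∨ (c → b)):
1. ¬((□b → ◇□b) ∨ (c → b)), w0
2. ¬(□b → ◇□b), w0   [¬∨-rule on 1]
3. ¬(c → b), w0   [¬∨-rule on 1]
4. □b, w0   [¬→-rule on 2]
5. ¬◇□b, w0   [¬→-rule on 2]
6. c, w0   [¬→-rule on 3]
7. ¬b, w0   [¬→-rule on 3]
Complete open branch: countermodel on a K-frame, so not valid in K.
T-tableau for the negation ¬((□b → ◇□b) ∨ (c → b)):
1. ¬((□b → ◇□b) ∨ (c → b)), w0
2. ¬(□b → ◇□b), w0   [¬∨-rule on 1]
3. ¬(c → b), w0   [¬∨-rule on 1]
4. □b, w0   [¬→-rule on 2]
5. ¬◇□b, w0   [¬→-rule on 2]
6. c, w0   [¬→-rule on 3]
7. ¬b, w0   [¬→-rule on 3]
8. b, w0   [□-rule on 4 via w0Rw0]
Accessibility: w0Rw0
Branch closes: b and ¬b both at w0.
Every branch closes (one shown): valid in T, hence also in S4, S5 (every theorem of T is a theorem of S4 and S5).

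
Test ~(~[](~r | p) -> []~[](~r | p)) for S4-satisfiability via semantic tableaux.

Yes, satisfiable

1. ~(~[](~r | p) -> []~[](~r | p)), u
2. ~[](~r | p), u
3. ~[]~[](~r | p), u
4. ~(~r | p), v
5. r, v
6. ~p, v
7. [](~r | p), w
8. ~r | p, w
9. p, w
Accessibility: uRu, uRv, uRw, vRv, wRw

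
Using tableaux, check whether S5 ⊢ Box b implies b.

Yes, valid

Tableau for the negation not (Box b implies b):
1. not (Box b implies b), 0
2. Box b, 0   [neg-implies-rule on 1]
3. not b, 0   [neg-implies-rule on 1]
4. b, 0   [Box-rule on 2 via 0R0]
Accessibility: 0R0
Branch closes: b and not b both at 0.
All branches of the negation close; one closing branch shown above.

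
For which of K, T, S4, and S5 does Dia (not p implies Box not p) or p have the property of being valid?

T-tableau for the negation not (Dia (not p implies Box not p) or p):
1. not (Dia (not p implies Box not p) or p), w0
2. not Dia (not p implies Box not p), w0
3. not p, w0
4. not (not p implies Box not p), w0
5. not Box not p, w0
6. p, w1
7. not (not p implies Box not p), w1
8. not p, w1
9. not Box not p, w1
Accessibility: w0Rw0, w0Rw1, w1Rw1
Branch closes: p and not p both at w1.
Every branch closes (one shown): valid in T, hence also in S4, S5 (every theorem of T is a theorem of S4 and S5).
K-tableau for the negation not (Dia (not p implies Box not p) or p):
1. not (Dia (not p implies Box not p) or p), w0
2. not Dia (not p implies Box not p), w0
3. not p, w0
Complete open branch: countermodel on a K-frame, so not valid in K.

T, S4, S5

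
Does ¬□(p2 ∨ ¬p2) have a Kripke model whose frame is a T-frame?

1. ¬□(p2 ∨ ¬p2), 0
2. ¬(p2 ∨ ¬p2), 1
3. ¬p2, 1
4. p2, 1
Accessibility: 0R0, 0R1, 1R1
Branch closes: p2 and ¬p2 both at 1.
Every branch closes; the branch above is one of them.

No, unsatisfiable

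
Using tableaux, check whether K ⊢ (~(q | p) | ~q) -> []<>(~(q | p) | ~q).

Tableau for the negation ~((~(q | p) | ~q) -> []<>(~(q | p) | ~q)):
1. ~((~(q | p) | ~q) -> []<>(~(q | p) | ~q)), 0
2. ~(q | p) | ~q, 0
3. ~[]<>(~(q | p) | ~q), 0
4. ~q, 0
5. ~<>(~(q | p) | ~q), 1
Accessibility: 0R1
The negation has an open branch (countermodel exists).

No, not valid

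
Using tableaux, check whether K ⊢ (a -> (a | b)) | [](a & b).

Tableau for the negation ~((a -> (a | b)) | [](a & b)):
1. ~((a -> (a | b)) | [](a & b)), 0
2. ~(a -> (a | b)), 0
3. ~[](a & b), 0
4. a, 0
5. ~(a | b), 0
6. ~a, 0
7. ~b, 0
Branch closes: a and ~a both at 0.
Every branch of the negation's tableau closes; the branch above is one of them.

Yes, valid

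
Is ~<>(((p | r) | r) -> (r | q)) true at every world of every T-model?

Tableau for the negation <>(((p | r) | r) -> (r | q)):
1. <>(((p | r) | r) -> (r | q)), u
2. ((p | r) | r) -> (r | q), v   [<>-rule on 1: fresh world v, uRv]
3. r | q, v   [->-rule on 2 (branches; this branch)]
4. q, v   [|-rule on 3 (branches; this branch)]
Accessibility: uRu, uRv, vRv
The negation has an open branch (countermodel exists).

No, not valid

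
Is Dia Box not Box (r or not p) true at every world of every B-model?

No, not valid

Tableau for the negation not Dia Box not Box (r or not p):
1. not Dia Box not Box (r or not p), u
2. not Box not Box (r or not p), u   [neg-Dia-rule on 1 via uRu]
3. Box (r or not p), v   [neg-Box-rule on 2: fresh world v, uRv]
4. not Box not Box (r or not p), v   [neg-Dia-rule on 1 via uRv]
5. r or not p, u   [Box-rule on 3 via vRu]
6. r or not p, v   [Box-rule on 3 via vRv]
7. not p, u   [or-rule on 5 (branches; this branch)]
8. not p, v   [or-rule on 6 (branches; this branch)]
9. Box (r or not p), w   [neg-Box-rule on 4: fresh world w, vRw]
10. r or not p, w   [Box-rule on 3 via vRw]
11. not p, w   [or-rule on 10 (branches; this branch)]
Accessibility: uRu, uRv, vRu, vRv, vRw, wRv, wRw
The negation has an open branch (countermodel exists).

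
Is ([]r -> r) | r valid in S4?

Tableau for the negation ~(([]r -> r) | r):
1. ~(([]r -> r) | r), u
2. ~([]r -> r), u
3. ~r, u
4. []r, u
5. r, u
Accessibility: uRu
Branch closes: r and ~r both at u.
All branches of the negation close; one closing branch shown above.

Valid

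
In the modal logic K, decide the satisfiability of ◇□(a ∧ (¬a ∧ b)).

1. ◇□(a ∧ (¬a ∧ b)), w0
2. □(a ∧ (¬a ∧ b)), w1   [◇-rule on 1: fresh world w1, w0Rw1]
Accessibility: w0Rw1

Satisfiable (open branch found)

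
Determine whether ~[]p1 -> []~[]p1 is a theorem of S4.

Tableau for the negation ~(~[]p1 -> []~[]p1):
1. ~(~[]p1 -> []~[]p1), w0
2. ~[]p1, w0
3. ~[]~[]p1, w0
4. ~p1, w1
5. []p1, w2
6. p1, w2
Accessibility: w0Rw0, w0Rw1, w0Rw2, w1Rw1, w2Rw2
The negation has an open branch (countermodel exists).

Not valid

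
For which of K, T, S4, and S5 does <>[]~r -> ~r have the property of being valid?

S4-tableau for the negation ~(<>[]~r -> ~r):
1. ~(<>[]~r -> ~r), w0
2. <>[]~r, w0   [~->-rule on 1]
3. r, w0   [~->-rule on 1]
4. []~r, w1   [<>-rule on 2: fresh world w1, w0Rw1]
5. ~r, w1   [[]-rule on 4 via w1Rw1]
Accessibility: w0Rw0, w0Rw1, w1Rw1
Complete open branch: countermodel on an S4-frame, so not valid in S4, nor in K, T (the same frame is also a K-frame and a T-frame).
S5-tableau for the negation ~(<>[]~r -> ~r):
1. ~(<>[]~r -> ~r), w0
2. <>[]~r, w0   [~->-rule on 1]
3. r, w0   [~->-rule on 1]
4. []~r, w1   [<>-rule on 2: fresh world w1, w0Rw1]
5. ~r, w0   [[]-rule on 4 via w1Rw0]
Accessibility: w0Rw0, w0Rw1, w1Rw0, w1Rw1
Branch closes: r and ~r both at w0.
Every branch closes (one shown): valid in S5.

S5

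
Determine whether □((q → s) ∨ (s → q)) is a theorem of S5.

Tableau for the negation ¬□((q → s) ∨ (s → q)):
1. ¬□((q → s) ∨ (s → q)), 0
2. ¬((q → s) ∨ (s → q)), 1
3. ¬(q → s), 1
4. ¬(s → q), 1
5. q, 1
6. ¬s, 1
7. s, 1
8. ¬q, 1
Accessibility: 0R0, 0R1, 1R0, 1R1
Branch closes: s and ¬s both at 1.
Every branch of the negation's tableau closes; the branch above is one of them.

Valid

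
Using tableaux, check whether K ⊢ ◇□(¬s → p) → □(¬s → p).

Tableau for the negation ¬(◇□(¬s → p) → □(¬s → p)):
1. ¬(◇□(¬s → p) → □(¬s → p)), w0
2. ◇□(¬s → p), w0
3. ¬□(¬s → p), w0
4. □(¬s → p), w1
5. ¬(¬s → p), w2
6. ¬s, w2
7. ¬p, w2
Accessibility: w0Rw1, w0Rw2
The negation has an open branch (countermodel exists).

No, not valid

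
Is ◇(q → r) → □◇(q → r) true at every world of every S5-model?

Valid

Tableau for the negation ¬(◇(q → r) → □◇(q → r)):
1. ¬(◇(q → r) → □◇(q → r)), w0
2. ◇(q → r), w0
3. ¬□◇(q → r), w0
4. q → r, w1
5. r, w1
6. ¬◇(q → r), w2
7. ¬(q → r), w0
8. q, w0
9. ¬r, w0
10. ¬(q → r), w1
11. q, w1
12. ¬r, w1
Accessibility: w0Rw0, w0Rw1, w0Rw2, w1Rw0, w1Rw1, w1Rw2, w2Rw0, w2Rw1, w2Rw2
Branch closes: r and ¬r both at w1.
All branches of the negation close; one closing branch shown above.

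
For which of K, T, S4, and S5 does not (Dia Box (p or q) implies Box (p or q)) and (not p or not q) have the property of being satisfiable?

K, T, S4

S5-tableau for the formula:
1. not (Dia Box (p or q) implies Box (p or q)) and (not p or not q), 0
2. not (Dia Box (p or q) implies Box (p or q)), 0
3. not p or not q, 0
4. Dia Box (p or q), 0
5. not Box (p or q), 0
6. not q, 0
7. Box (p or q), 1
8. p or q, 0
9. p or q, 1
10. p, 0
11. q, 1
12. not (p or q), 2
13. not p, 2
14. not q, 2
15. p or q, 2
16. q, 2
Accessibility: 0R0, 0R1, 0R2, 1R0, 1R1, 1R2, 2R0, 2R1, 2R2
Branch closes: q and not q both at 2.
Every branch closes (one shown): unsatisfiable in S5.
S4-tableau for the formula:
1. not (Dia Box (p or q) implies Box (p or q)) and (not p or not q), 0
2. not (Dia Box (p or q) implies Box (p or q)), 0
3. not p or not q, 0
4. Dia Box (p or q), 0
5. not Box (p or q), 0
6. not q, 0
7. Box (p or q), 1
8. p or q, 1
9. q, 1
10. not (p or q), 2
11. not p, 2
12. not q, 2
Accessibility: 0R0, 0R1, 0R2, 1R1, 2R2
Complete open branch: satisfiable in S4, hence also in K, T (this S4-model is also a K-model and a T-model).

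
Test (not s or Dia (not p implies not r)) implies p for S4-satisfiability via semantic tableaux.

1. (not s or Dia (not p implies not r)) implies p, w0
2. p, w0
Accessibility: w0Rw0

Satisfiable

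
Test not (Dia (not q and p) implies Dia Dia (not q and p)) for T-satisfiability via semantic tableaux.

Unsatisfiable (every branch closes)

1. not (Dia (not q and p) implies Dia Dia (not q and p)), u
2. Dia (not q and p), u
3. not Dia Dia (not q and p), u
4. not Dia (not q and p), u
5. not (not q and p), u
6. not p, u
7. not q and p, v
8. not q, v
9. p, v
10. not Dia (not q and p), v
11. not (not q and p), v
12. not p, v
Accessibility: uRu, uRv, vRv
Branch closes: p and not p both at v.
All branches of the tableau close; one closing branch shown above.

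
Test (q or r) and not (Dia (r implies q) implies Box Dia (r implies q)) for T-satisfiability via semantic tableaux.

Satisfiable

1. (q or r) and not (Dia (r implies q) implies Box Dia (r implies q)), w0
2. q or r, w0   [and-rule on 1]
3. not (Dia (r implies q) implies Box Dia (r implies q)), w0   [and-rule on 1]
4. Dia (r implies q), w0   [neg-implies-rule on 3]
5. not Box Dia (r implies q), w0   [neg-implies-rule on 3]
6. r, w0   [or-rule on 2 (branches; this branch)]
7. r implies q, w1   [Dia-rule on 4: fresh world w1, w0Rw1]
8. q, w1   [implies-rule on 7 (branches; this branch)]
9. not Dia (r implies q), w2   [neg-Box-rule on 5: fresh world w2, w0Rw2]
10. not (r implies q), w2   [neg-Dia-rule on 9 via w2Rw2]
11. r, w2   [neg-implies-rule on 10]
12. not q, w2   [neg-implies-rule on 10]
Accessibility: w0Rw0, w0Rw1, w0Rw2, w1Rw1, w2Rw2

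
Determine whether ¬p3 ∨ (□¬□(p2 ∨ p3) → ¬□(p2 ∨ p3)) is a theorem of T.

Tableau for the negation ¬(¬p3 ∨ (□¬□(p2 ∨ p3) → ¬□(p2 ∨ p3))):
1. ¬(¬p3 ∨ (□¬□(p2 ∨ p3) → ¬□(p2 ∨ p3))), w0
2. p3, w0
3. ¬(□¬□(p2 ∨ p3) → ¬□(p2 ∨ p3)), w0
4. □¬□(p2 ∨ p3), w0
5. □(p2 ∨ p3), w0
6. ¬□(p2 ∨ p3), w0
7. p2 ∨ p3, w0
8. ¬(p2 ∨ p3), w1
9. ¬p2, w1
10. ¬p3, w1
11. ¬□(p2 ∨ p3), w1
12. p2 ∨ p3, w1
13. p3, w1
Accessibility: w0Rw0, w0Rw1, w1Rw1
Branch closes: p3 and ¬p3 both at w1.
Every branch of the negation's tableau closes; the branch above is one of them.

Valid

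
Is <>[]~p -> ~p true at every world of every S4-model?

Not valid

Tableau for the negation ~(<>[]~p -> ~p):
1. ~(<>[]~p -> ~p), w0
2. <>[]~p, w0
3. p, w0
4. []~p, w1
5. ~p, w1
Accessibility: w0Rw0, w0Rw1, w1Rw1
The negation has an open branch (countermodel exists).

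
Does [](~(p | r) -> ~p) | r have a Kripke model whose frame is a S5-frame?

Satisfiable (open branch found)

1. [](~(p | r) -> ~p) | r, w0
2. r, w0   [|-rule on 1 (branches; this branch)]
Accessibility: w0Rw0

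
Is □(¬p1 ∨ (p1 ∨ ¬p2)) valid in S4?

Tableau for the negation ¬□(¬p1 ∨ (p1 ∨ ¬p2)):
1. ¬□(¬p1 ∨ (p1 ∨ ¬p2)), u
2. ¬(¬p1 ∨ (p1 ∨ ¬p2)), v   [¬□-rule on 1: fresh world v, uRv]
3. p1, v   [¬∨-rule on 2]
4. ¬(p1 ∨ ¬p2), v   [¬∨-rule on 2]
5. ¬p1, v   [¬∨-rule on 4]
6. p2, v   [¬∨-rule on 4]
Accessibility: uRu, uRv, vRv
Branch closes: p1 and ¬p1 both at v.
Every branch of the negation's tableau closes; the branch above is one of them.

Valid in S4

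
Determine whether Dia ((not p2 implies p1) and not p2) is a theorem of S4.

Invalid (countermodel exists)

Tableau for the negation not Dia ((not p2 implies p1) and not p2):
1. not Dia ((not p2 implies p1) and not p2), u
2. not ((not p2 implies p1) and not p2), u
3. p2, u
Accessibility: uRu
The negation has an open branch (countermodel exists).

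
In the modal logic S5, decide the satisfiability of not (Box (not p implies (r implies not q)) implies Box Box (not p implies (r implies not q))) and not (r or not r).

1. not (Box (not p implies (r implies not q)) implies Box Box (not p implies (r implies not q))) and not (r or not r), w0
2. not (Box (not p implies (r implies not q)) implies Box Box (not p implies (r implies not q))), w0
3. not (r or not r), w0
4. Box (not p implies (r implies not q)), w0
5. not Box Box (not p implies (r implies not q)), w0
6. not r, w0
7. r, w0
Accessibility: w0Rw0
Branch closes: r and not r both at w0.
Every branch closes; the branch above is one of them.

Unsatisfiable (every branch closes)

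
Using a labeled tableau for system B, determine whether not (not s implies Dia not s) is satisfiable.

1. not (not s implies Dia not s), w0
2. not s, w0
3. not Dia not s, w0
4. s, w0
Accessibility: w0Rw0
Branch closes: s and not s both at w0.
All branches of the tableau close; one closing branch shown above.

Unsatisfiable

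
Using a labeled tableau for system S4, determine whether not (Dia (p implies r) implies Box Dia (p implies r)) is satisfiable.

1. not (Dia (p implies r) implies Box Dia (p implies r)), u
2. Dia (p implies r), u
3. not Box Dia (p implies r), u
4. p implies r, v
5. r, v
6. not Dia (p implies r), w
7. not (p implies r), w
8. p, w
9. not r, w
Accessibility: uRu, uRv, uRw, vRv, wRw

Yes, satisfiable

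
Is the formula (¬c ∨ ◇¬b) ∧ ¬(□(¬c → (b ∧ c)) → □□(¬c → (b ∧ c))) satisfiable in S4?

1. (¬c ∨ ◇¬b) ∧ ¬(□(¬c → (b ∧ c)) → □□(¬c → (b ∧ c))), u
2. ¬c ∨ ◇¬b, u
3. ¬(□(¬c → (b ∧ c)) → □□(¬c → (b ∧ c))), u
4. □(¬c → (b ∧ c)), u
5. ¬□□(¬c → (b ∧ c)), u
6. ¬c → (b ∧ c), u
7. ◇¬b, u
8. b ∧ c, u
9. b, u
10. c, u
11. ¬□(¬c → (b ∧ c)), v
12. ¬c → (b ∧ c), v
13. b ∧ c, v
14. b, v
15. c, v
16. ¬b, w
17. ¬c → (b ∧ c), w
18. c, w
19. ¬(¬c → (b ∧ c)), x
20. ¬c, x
21. ¬(b ∧ c), x
22. ¬c → (b ∧ c), x
23. b ∧ c, x
24. b, x
25. c, x
Accessibility: uRu, uRv, uRw, uRx, vRv, vRx, wRw, xRx
Branch closes: c and ¬c both at x.
(One branch shown.) All branches close.

No, unsatisfiable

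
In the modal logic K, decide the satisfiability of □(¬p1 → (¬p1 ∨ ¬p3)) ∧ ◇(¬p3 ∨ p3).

Satisfiable (open branch found)

1. □(¬p1 → (¬p1 ∨ ¬p3)) ∧ ◇(¬p3 ∨ p3), w0
2. □(¬p1 → (¬p1 ∨ ¬p3)), w0
3. ◇(¬p3 ∨ p3), w0
4. ¬p3 ∨ p3, w1
5. ¬p1 → (¬p1 ∨ ¬p3), w1
6. p3, w1
7. ¬p1 ∨ ¬p3, w1
8. ¬p1, w1
Accessibility: w0Rw1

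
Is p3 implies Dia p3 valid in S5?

Valid

Tableau for the negation not (p3 implies Dia p3):
1. not (p3 implies Dia p3), 0
2. p3, 0   [neg-implies-rule on 1]
3. not Dia p3, 0   [neg-implies-rule on 1]
4. not p3, 0   [neg-Dia-rule on 3 via 0R0]
Accessibility: 0R0
Branch closes: p3 and not p3 both at 0.
Every branch of the negation's tableau closes; the branch above is one of them.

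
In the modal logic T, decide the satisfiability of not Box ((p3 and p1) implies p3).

No, unsatisfiable

1. not Box ((p3 and p1) implies p3), u
2. not ((p3 and p1) implies p3), v
3. p3 and p1, v
4. not p3, v
5. p3, v
6. p1, v
Accessibility: uRu, uRv, vRv
Branch closes: p3 and not p3 both at v.
All branches of the tableau close; one closing branch shown above.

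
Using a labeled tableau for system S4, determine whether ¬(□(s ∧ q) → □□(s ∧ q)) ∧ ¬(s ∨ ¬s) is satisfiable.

1. ¬(□(s ∧ q) → □□(s ∧ q)) ∧ ¬(s ∨ ¬s), w0
2. ¬(□(s ∧ q) → □□(s ∧ q)), w0
3. ¬(s ∨ ¬s), w0
4. □(s ∧ q), w0
5. ¬□□(s ∧ q), w0
6. ¬s, w0
7. s, w0
Accessibility: w0Rw0
Branch closes: s and ¬s both at w0.
Every branch closes; the branch above is one of them.

Unsatisfiable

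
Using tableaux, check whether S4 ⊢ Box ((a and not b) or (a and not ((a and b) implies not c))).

Tableau for the negation not Box ((a and not b) or (a and not ((a and b) implies not c))):
1. not Box ((a and not b) or (a and not ((a and b) implies not c))), 0
2. not ((a and not b) or (a and not ((a and b) implies not c))), 1
3. not (a and not b), 1
4. not (a and not ((a and b) implies not c)), 1
5. b, 1
6. (a and b) implies not c, 1
7. not c, 1
Accessibility: 0R0, 0R1, 1R1
The negation has an open branch (countermodel exists).

No, not valid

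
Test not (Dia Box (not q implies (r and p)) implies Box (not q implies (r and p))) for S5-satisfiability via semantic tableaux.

1. not (Dia Box (not q implies (r and p)) implies Box (not q implies (r and p))), w0
2. Dia Box (not q implies (r and p)), w0
3. not Box (not q implies (r and p)), w0
4. Box (not q implies (r and p)), w1
5. not q implies (r and p), w0
6. not q implies (r and p), w1
7. r and p, w0
8. r, w0
9. p, w0
10. r and p, w1
11. r, w1
12. p, w1
13. not (not q implies (r and p)), w2
14. not q, w2
15. not (r and p), w2
16. not q implies (r and p), w2
17. not p, w2
18. r and p, w2
19. r, w2
20. p, w2
Accessibility: w0Rw0, w0Rw1, w0Rw2, w1Rw0, w1Rw1, w1Rw2, w2Rw0, w2Rw1, w2Rw2
Branch closes: p and not p both at w2.
Every branch closes; the branch above is one of them.

No, unsatisfiable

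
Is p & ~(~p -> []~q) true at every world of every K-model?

Tableau for the negation ~(p & ~(~p -> []~q)):
1. ~(p & ~(~p -> []~q)), u
2. ~p -> []~q, u
3. []~q, u
The negation has an open branch (countermodel exists).

Invalid (countermodel exists)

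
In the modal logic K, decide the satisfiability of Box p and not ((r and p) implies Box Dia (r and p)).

Satisfiable (open branch found)

1. Box p and not ((r and p) implies Box Dia (r and p)), 0
2. Box p, 0
3. not ((r and p) implies Box Dia (r and p)), 0
4. r and p, 0
5. not Box Dia (r and p), 0
6. r, 0
7. p, 0
8. not Dia (r and p), 1
9. p, 1
Accessibility: 0R1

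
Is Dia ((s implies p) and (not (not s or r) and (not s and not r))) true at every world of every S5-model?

Not valid

Tableau for the negation not Dia ((s implies p) and (not (not s or r) and (not s and not r))):
1. not Dia ((s implies p) and (not (not s or r) and (not s and not r))), 0
2. not ((s implies p) and (not (not s or r) and (not s and not r))), 0
3. not (not (not s or r) and (not s and not r)), 0
4. not (not s and not r), 0
5. r, 0
Accessibility: 0R0
The negation has an open branch (countermodel exists).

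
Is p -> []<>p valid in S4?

Tableau for the negation ~(p -> []<>p):
1. ~(p -> []<>p), 0
2. p, 0
3. ~[]<>p, 0
4. ~<>p, 1
5. ~p, 1
Accessibility: 0R0, 0R1, 1R1
The negation has an open branch (countermodel exists).

Not valid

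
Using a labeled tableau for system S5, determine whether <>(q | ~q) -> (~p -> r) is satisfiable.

1. <>(q | ~q) -> (~p -> r), 0
2. ~p -> r, 0
3. r, 0
Accessibility: 0R0

Satisfiable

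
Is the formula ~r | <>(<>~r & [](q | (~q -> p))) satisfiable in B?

Yes, satisfiable

1. ~r | <>(<>~r & [](q | (~q -> p))), u
2. <>(<>~r & [](q | (~q -> p))), u
3. <>~r & [](q | (~q -> p)), v
4. <>~r, v
5. [](q | (~q -> p)), v
6. q | (~q -> p), u
7. q | (~q -> p), v
8. ~q -> p, u
9. ~q -> p, v
10. p, u
11. p, v
12. ~r, w
13. q | (~q -> p), w
14. ~q -> p, w
15. p, w
Accessibility: uRu, uRv, vRu, vRv, vRw, wRv, wRw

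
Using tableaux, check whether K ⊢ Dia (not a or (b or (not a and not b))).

Tableau for the negation not Dia (not a or (b or (not a and not b))):
1. not Dia (not a or (b or (not a and not b))), 0
The negation has an open branch (countermodel exists).

Invalid (countermodel exists)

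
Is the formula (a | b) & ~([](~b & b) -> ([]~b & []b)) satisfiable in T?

1. (a | b) & ~([](~b & b) -> ([]~b & []b)), 0
2. a | b, 0   [&-rule on 1]
3. ~([](~b & b) -> ([]~b & []b)), 0   [&-rule on 1]
4. [](~b & b), 0   [~->-rule on 3]
5. ~([]~b & []b), 0   [~->-rule on 3]
6. ~b & b, 0   [[]-rule on 4 via 0R0]
7. ~b, 0   [&-rule on 6]
8. b, 0   [&-rule on 6]
Accessibility: 0R0
Branch closes: b and ~b both at 0.
All branches of the tableau close; one closing branch shown above.

Unsatisfiable (every branch closes)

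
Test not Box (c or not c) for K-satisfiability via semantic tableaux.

Unsatisfiable

1. not Box (c or not c), u
2. not (c or not c), v
3. not c, v
4. c, v
Accessibility: uRv
Branch closes: c and not c both at v.
All branches of the tableau close; one closing branch shown above.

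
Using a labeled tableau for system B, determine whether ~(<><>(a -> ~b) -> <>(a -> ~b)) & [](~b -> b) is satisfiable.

Satisfiable (open branch found)

1. ~(<><>(a -> ~b) -> <>(a -> ~b)) & [](~b -> b), u
2. ~(<><>(a -> ~b) -> <>(a -> ~b)), u   [&-rule on 1]
3. [](~b -> b), u   [&-rule on 1]
4. <><>(a -> ~b), u   [~->-rule on 2]
5. ~<>(a -> ~b), u   [~->-rule on 2]
6. ~b -> b, u   [[]-rule on 3 via uRu]
7. ~(a -> ~b), u   [~<>-rule on 5 via uRu]
8. a, u   [~->-rule on 7]
9. b, u   [~->-rule on 7]
10. <>(a -> ~b), v   [<>-rule on 4: fresh world v, uRv]
11. ~b -> b, v   [[]-rule on 3 via uRv]
12. ~(a -> ~b), v   [~<>-rule on 5 via uRv]
13. a, v   [~->-rule on 12]
14. b, v   [~->-rule on 12]
15. a -> ~b, w   [<>-rule on 10: fresh world w, vRw]
16. ~b, w   [->-rule on 15 (branches; this branch)]
Accessibility: uRu, uRv, vRu, vRv, vRw, wRv, wRw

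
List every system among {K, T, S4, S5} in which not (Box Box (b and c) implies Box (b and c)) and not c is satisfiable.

T-tableau for the formula:
1. not (Box Box (b and c) implies Box (b and c)) and not c, u
2. not (Box Box (b and c) implies Box (b and c)), u
3. not c, u
4. Box Box (b and c), u
5. not Box (b and c), u
6. Box (b and c), u
7. b and c, u
8. b, u
9. c, u
Accessibility: uRu
Branch closes: c and not c both at u.
Every branch closes (one shown): unsatisfiable in T, hence also in S4, S5 (every S4/S5-frame is a T-frame).
K-tableau for the formula:
1. not (Box Box (b and c) implies Box (b and c)) and not c, u
2. not (Box Box (b and c) implies Box (b and c)), u
3. not c, u
4. Box Box (b and c), u
5. not Box (b and c), u
6. not (b and c), v
7. Box (b and c), v
8. not c, v
Accessibility: uRv
Complete open branch: satisfiable in K.

K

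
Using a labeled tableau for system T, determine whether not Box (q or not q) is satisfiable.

Unsatisfiable

1. not Box (q or not q), u
2. not (q or not q), v
3. not q, v
4. q, v
Accessibility: uRu, uRv, vRv
Branch closes: q and not q both at v.
All branches of the tableau close; one closing branch shown above.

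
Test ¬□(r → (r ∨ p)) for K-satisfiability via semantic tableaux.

1. ¬□(r → (r ∨ p)), 0
2. ¬(r → (r ∨ p)), 1   [¬□-rule on 1: fresh world 1, 0R1]
3. r, 1   [¬→-rule on 2]
4. ¬(r ∨ p), 1   [¬→-rule on 2]
5. ¬r, 1   [¬∨-rule on 4]
6. ¬p, 1   [¬∨-rule on 4]
Accessibility: 0R1
Branch closes: r and ¬r both at 1.
Every branch closes; the branch above is one of them.

No, unsatisfiable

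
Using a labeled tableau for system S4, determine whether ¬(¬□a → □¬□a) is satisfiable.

1. ¬(¬□a → □¬□a), 0
2. ¬□a, 0
3. ¬□¬□a, 0
4. ¬a, 1
5. □a, 2
6. a, 2
Accessibility: 0R0, 0R1, 0R2, 1R1, 2R2

Satisfiable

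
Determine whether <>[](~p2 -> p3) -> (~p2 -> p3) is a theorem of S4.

Invalid (countermodel exists)

Tableau for the negation ~(<>[](~p2 -> p3) -> (~p2 -> p3)):
1. ~(<>[](~p2 -> p3) -> (~p2 -> p3)), u
2. <>[](~p2 -> p3), u
3. ~(~p2 -> p3), u
4. ~p2, u
5. ~p3, u
6. [](~p2 -> p3), v
7. ~p2 -> p3, v
8. p3, v
Accessibility: uRu, uRv, vRv
The negation has an open branch (countermodel exists).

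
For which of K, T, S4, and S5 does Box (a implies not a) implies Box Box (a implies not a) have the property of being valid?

T-tableau for the negation not (Box (a implies not a) implies Box Box (a implies not a)):
1. not (Box (a implies not a) implies Box Box (a implies not a)), u
2. Box (a implies not a), u   [neg-implies-rule on 1]
3. not Box Box (a implies not a), u   [neg-implies-rule on 1]
4. a implies not a, u   [Box-rule on 2 via uRu]
5. not a, u   [implies-rule on 4 (branches; this branch)]
6. not Box (a implies not a), v   [neg-Box-rule on 3: fresh world v, uRv]
7. a implies not a, v   [Box-rule on 2 via uRv]
8. not a, v   [implies-rule on 7 (branches; this branch)]
9. not (a implies not a), w   [neg-Box-rule on 6: fresh world w, vRw]
10. a, w   [neg-implies-rule on 9]
Accessibility: uRu, uRv, vRv, vRw, wRw
Complete open branch: countermodel on a T-frame, so not valid in T, nor in K (the same frame is also a K-frame).
S4-tableau for the negation not (Box (a implies not a) implies Box Box (a implies not a)):
1. not (Box (a implies not a) implies Box Box (a implies not a)), u
2. Box (a implies not a), u   [neg-implies-rule on 1]
3. not Box Box (a implies not a), u   [neg-implies-rule on 1]
4. a implies not a, u   [Box-rule on 2 via uRu]
5. not a, u   [implies-rule on 4 (branches; this branch)]
6. not Box (a implies not a), v   [neg-Box-rule on 3: fresh world v, uRv]
7. a implies not a, v   [Box-rule on 2 via uRv]
8. not a, v   [implies-rule on 7 (branches; this branch)]
9. not (a implies not a), w   [neg-Box-rule on 6: fresh world w, vRw]
10. a, w   [neg-implies-rule on 9]
11. a implies not a, w   [Box-rule on 2 via uRw]
12. not a, w   [implies-rule on 11 (branches; this branch)]
Accessibility: uRu, uRv, uRw, vRv, vRw, wRw
Branch closes: a and not a both at w.
Every branch closes (one shown): valid in S4, hence also in S5 (every theorem of S4 is a theorem of S5).

S4, S5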